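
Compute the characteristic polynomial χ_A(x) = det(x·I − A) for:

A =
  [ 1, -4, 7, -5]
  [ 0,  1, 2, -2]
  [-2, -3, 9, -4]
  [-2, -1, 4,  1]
x^4 - 12*x^3 + 54*x^2 - 108*x + 81

Expanding det(x·I − A) (e.g. by cofactor expansion or by noting that A is similar to its Jordan form J, which has the same characteristic polynomial as A) gives
  χ_A(x) = x^4 - 12*x^3 + 54*x^2 - 108*x + 81
which factors as (x - 3)^4. The eigenvalues (with algebraic multiplicities) are λ = 3 with multiplicity 4.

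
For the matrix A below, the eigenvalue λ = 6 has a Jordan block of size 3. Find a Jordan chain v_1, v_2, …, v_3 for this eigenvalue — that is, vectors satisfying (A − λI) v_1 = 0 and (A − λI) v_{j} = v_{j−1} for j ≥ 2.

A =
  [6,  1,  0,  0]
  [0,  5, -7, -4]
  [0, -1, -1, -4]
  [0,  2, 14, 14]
A Jordan chain for λ = 6 of length 3:
v_1 = (-1, 0, 0, 0)ᵀ
v_2 = (1, -1, -1, 2)ᵀ
v_3 = (0, 1, 0, 0)ᵀ

Let N = A − (6)·I. We want v_3 with N^3 v_3 = 0 but N^2 v_3 ≠ 0; then v_{j-1} := N · v_j for j = 3, …, 2.

Pick v_3 = (0, 1, 0, 0)ᵀ.
Then v_2 = N · v_3 = (1, -1, -1, 2)ᵀ.
Then v_1 = N · v_2 = (-1, 0, 0, 0)ᵀ.

Sanity check: (A − (6)·I) v_1 = (0, 0, 0, 0)ᵀ = 0. ✓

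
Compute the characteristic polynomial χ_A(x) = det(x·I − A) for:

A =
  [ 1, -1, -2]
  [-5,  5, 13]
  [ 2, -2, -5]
x^3 - x^2

Expanding det(x·I − A) (e.g. by cofactor expansion or by noting that A is similar to its Jordan form J, which has the same characteristic polynomial as A) gives
  χ_A(x) = x^3 - x^2
which factors as x^2*(x - 1). The eigenvalues (with algebraic multiplicities) are λ = 0 with multiplicity 2, λ = 1 with multiplicity 1.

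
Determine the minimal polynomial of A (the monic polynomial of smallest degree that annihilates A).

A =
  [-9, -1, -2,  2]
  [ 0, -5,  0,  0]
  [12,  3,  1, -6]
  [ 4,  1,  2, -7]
x^2 + 10*x + 25

The characteristic polynomial is χ_A(x) = (x + 5)^4, so the eigenvalues are known. The minimal polynomial is
  m_A(x) = Π_λ (x − λ)^{k_λ}
where k_λ is the size of the *largest* Jordan block for λ (equivalently, the smallest k with (A − λI)^k v = 0 for every generalised eigenvector v of λ).

  λ = -5: largest Jordan block has size 2, contributing (x + 5)^2

So m_A(x) = (x + 5)^2 = x^2 + 10*x + 25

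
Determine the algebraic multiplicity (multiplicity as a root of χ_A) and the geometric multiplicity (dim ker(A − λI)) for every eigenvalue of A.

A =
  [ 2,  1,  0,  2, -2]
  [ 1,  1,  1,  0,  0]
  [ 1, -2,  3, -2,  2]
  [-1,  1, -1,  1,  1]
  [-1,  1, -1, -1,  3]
λ = 2: alg = 5, geom = 2

Step 1 — factor the characteristic polynomial to read off the algebraic multiplicities:
  χ_A(x) = (x - 2)^5

Step 2 — compute geometric multiplicities via the rank-nullity identity g(λ) = n − rank(A − λI):
  rank(A − (2)·I) = 3, so dim ker(A − (2)·I) = n − 3 = 2

Summary:
  λ = 2: algebraic multiplicity = 5, geometric multiplicity = 2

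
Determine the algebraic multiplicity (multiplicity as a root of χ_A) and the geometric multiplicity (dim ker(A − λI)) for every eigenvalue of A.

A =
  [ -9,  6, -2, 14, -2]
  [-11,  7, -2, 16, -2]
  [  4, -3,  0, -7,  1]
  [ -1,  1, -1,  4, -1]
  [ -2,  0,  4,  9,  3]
λ = -1: alg = 3, geom = 2; λ = 4: alg = 2, geom = 1

Step 1 — factor the characteristic polynomial to read off the algebraic multiplicities:
  χ_A(x) = (x - 4)^2*(x + 1)^3

Step 2 — compute geometric multiplicities via the rank-nullity identity g(λ) = n − rank(A − λI):
  rank(A − (-1)·I) = 3, so dim ker(A − (-1)·I) = n − 3 = 2
  rank(A − (4)·I) = 4, so dim ker(A − (4)·I) = n − 4 = 1

Summary:
  λ = -1: algebraic multiplicity = 3, geometric multiplicity = 2
  λ = 4: algebraic multiplicity = 2, geometric multiplicity = 1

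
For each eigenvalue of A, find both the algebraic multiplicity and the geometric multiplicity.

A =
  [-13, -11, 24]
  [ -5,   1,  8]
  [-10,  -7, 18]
λ = 2: alg = 3, geom = 1

Step 1 — factor the characteristic polynomial to read off the algebraic multiplicities:
  χ_A(x) = (x - 2)^3

Step 2 — compute geometric multiplicities via the rank-nullity identity g(λ) = n − rank(A − λI):
  rank(A − (2)·I) = 2, so dim ker(A − (2)·I) = n − 2 = 1

Summary:
  λ = 2: algebraic multiplicity = 3, geometric multiplicity = 1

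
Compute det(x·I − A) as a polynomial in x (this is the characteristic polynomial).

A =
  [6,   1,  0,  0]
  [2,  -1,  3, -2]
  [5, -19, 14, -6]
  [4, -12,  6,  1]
x^4 - 20*x^3 + 150*x^2 - 500*x + 625

Expanding det(x·I − A) (e.g. by cofactor expansion or by noting that A is similar to its Jordan form J, which has the same characteristic polynomial as A) gives
  χ_A(x) = x^4 - 20*x^3 + 150*x^2 - 500*x + 625
which factors as (x - 5)^4. The eigenvalues (with algebraic multiplicities) are λ = 5 with multiplicity 4.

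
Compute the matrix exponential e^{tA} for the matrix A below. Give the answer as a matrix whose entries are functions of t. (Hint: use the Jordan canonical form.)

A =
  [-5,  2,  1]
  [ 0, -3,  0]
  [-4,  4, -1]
e^{tA} =
  [-2*t*exp(-3*t) + exp(-3*t), 2*t*exp(-3*t), t*exp(-3*t)]
  [0, exp(-3*t), 0]
  [-4*t*exp(-3*t), 4*t*exp(-3*t), 2*t*exp(-3*t) + exp(-3*t)]

Strategy: write A = P · J · P⁻¹ where J is a Jordan canonical form, so e^{tA} = P · e^{tJ} · P⁻¹, and e^{tJ} can be computed block-by-block.

A has Jordan form
J =
  [-3,  1,  0]
  [ 0, -3,  0]
  [ 0,  0, -3]
(up to reordering of blocks).

Per-block formulas:
  For a 2×2 Jordan block J_2(-3): exp(t · J_2(-3)) = e^(-3t)·(I + t·N), where N is the 2×2 nilpotent shift.
  For a 1×1 block at λ = -3: exp(t · [-3]) = [e^(-3t)].

After assembling e^{tJ} and conjugating by P, we get:

e^{tA} =
  [-2*t*exp(-3*t) + exp(-3*t), 2*t*exp(-3*t), t*exp(-3*t)]
  [0, exp(-3*t), 0]
  [-4*t*exp(-3*t), 4*t*exp(-3*t), 2*t*exp(-3*t) + exp(-3*t)]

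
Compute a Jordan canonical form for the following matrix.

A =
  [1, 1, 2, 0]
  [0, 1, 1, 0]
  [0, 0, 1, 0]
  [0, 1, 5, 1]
J_3(1) ⊕ J_1(1)

The characteristic polynomial is
  det(x·I − A) = x^4 - 4*x^3 + 6*x^2 - 4*x + 1 = (x - 1)^4

Eigenvalues and multiplicities (the geometric multiplicity of λ is n − rank(A − λI), which equals the number of Jordan blocks for λ):
  λ = 1: algebraic multiplicity = 4, geometric multiplicity = 2

Determining the block sizes for each eigenvalue:
  λ = 1: with am = 4 and gm = 2, the partition is not yet determined (e.g. several partitions of 4 into 2 parts exist). Let N = A − (1)·I. Computing rank(N^1) = 2, rank(N^2) = 1, rank(N^3) = 0; the number of blocks of size ≥ j is rank(N^{j−1}) − rank(N^j), giving [2, 1, 1]. So we have 1 block(s) of size 3, 1 block(s) of size 1 → block sizes [3, 1]

Assembling the blocks gives a Jordan form
J =
  [1, 1, 0, 0]
  [0, 1, 1, 0]
  [0, 0, 1, 0]
  [0, 0, 0, 1]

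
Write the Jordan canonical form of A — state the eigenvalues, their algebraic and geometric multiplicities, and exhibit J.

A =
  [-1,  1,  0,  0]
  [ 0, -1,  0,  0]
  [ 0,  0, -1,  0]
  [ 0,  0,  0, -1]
J_2(-1) ⊕ J_1(-1) ⊕ J_1(-1)

The characteristic polynomial is
  det(x·I − A) = x^4 + 4*x^3 + 6*x^2 + 4*x + 1 = (x + 1)^4

Eigenvalues and multiplicities (the geometric multiplicity of λ is n − rank(A − λI), which equals the number of Jordan blocks for λ):
  λ = -1: algebraic multiplicity = 4, geometric multiplicity = 3

Determining the block sizes for each eigenvalue:
  λ = -1: 3 blocks summing to 4 forces exactly one block of size 2 and the rest size 1 → block sizes [2, 1, 1]

Assembling the blocks gives a Jordan form
J =
  [-1,  1,  0,  0]
  [ 0, -1,  0,  0]
  [ 0,  0, -1,  0]
  [ 0,  0,  0, -1]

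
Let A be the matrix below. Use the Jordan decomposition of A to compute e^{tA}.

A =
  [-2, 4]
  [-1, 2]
e^{tA} =
  [1 - 2*t, 4*t]
  [-t, 2*t + 1]

Strategy: write A = P · J · P⁻¹ where J is a Jordan canonical form, so e^{tA} = P · e^{tJ} · P⁻¹, and e^{tJ} can be computed block-by-block.

A has Jordan form
J =
  [0, 1]
  [0, 0]
(up to reordering of blocks).

Per-block formulas:
  For a 2×2 Jordan block J_2(0): exp(t · J_2(0)) = e^(0t)·(I + t·N), where N is the 2×2 nilpotent shift.

After assembling e^{tJ} and conjugating by P, we get:

e^{tA} =
  [1 - 2*t, 4*t]
  [-t, 2*t + 1]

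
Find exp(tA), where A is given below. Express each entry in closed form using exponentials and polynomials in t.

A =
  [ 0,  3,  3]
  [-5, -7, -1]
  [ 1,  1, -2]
e^{tA} =
  [-3*t^2*exp(-3*t)/2 + 3*t*exp(-3*t) + exp(-3*t), 3*t*exp(-3*t), 9*t^2*exp(-3*t)/2 + 3*t*exp(-3*t)]
  [2*t^2*exp(-3*t) - 5*t*exp(-3*t), -4*t*exp(-3*t) + exp(-3*t), -6*t^2*exp(-3*t) - t*exp(-3*t)]
  [-t^2*exp(-3*t)/2 + t*exp(-3*t), t*exp(-3*t), 3*t^2*exp(-3*t)/2 + t*exp(-3*t) + exp(-3*t)]

Strategy: write A = P · J · P⁻¹ where J is a Jordan canonical form, so e^{tA} = P · e^{tJ} · P⁻¹, and e^{tJ} can be computed block-by-block.

A has Jordan form
J =
  [-3,  1,  0]
  [ 0, -3,  1]
  [ 0,  0, -3]
(up to reordering of blocks).

Per-block formulas:
  For a 3×3 Jordan block J_3(-3): exp(t · J_3(-3)) = e^(-3t)·(I + t·N + (t^2/2)·N^2), where N is the 3×3 nilpotent shift.

After assembling e^{tJ} and conjugating by P, we get:

e^{tA} =
  [-3*t^2*exp(-3*t)/2 + 3*t*exp(-3*t) + exp(-3*t), 3*t*exp(-3*t), 9*t^2*exp(-3*t)/2 + 3*t*exp(-3*t)]
  [2*t^2*exp(-3*t) - 5*t*exp(-3*t), -4*t*exp(-3*t) + exp(-3*t), -6*t^2*exp(-3*t) - t*exp(-3*t)]
  [-t^2*exp(-3*t)/2 + t*exp(-3*t), t*exp(-3*t), 3*t^2*exp(-3*t)/2 + t*exp(-3*t) + exp(-3*t)]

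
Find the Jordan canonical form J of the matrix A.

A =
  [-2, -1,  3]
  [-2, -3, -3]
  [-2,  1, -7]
J_2(-4) ⊕ J_1(-4)

The characteristic polynomial is
  det(x·I − A) = x^3 + 12*x^2 + 48*x + 64 = (x + 4)^3

Eigenvalues and multiplicities (the geometric multiplicity of λ is n − rank(A − λI), which equals the number of Jordan blocks for λ):
  λ = -4: algebraic multiplicity = 3, geometric multiplicity = 2

Determining the block sizes for each eigenvalue:
  λ = -4: 2 blocks summing to 3 forces exactly one block of size 2 and the rest size 1 → block sizes [2, 1]

Assembling the blocks gives a Jordan form
J =
  [-4,  1,  0]
  [ 0, -4,  0]
  [ 0,  0, -4]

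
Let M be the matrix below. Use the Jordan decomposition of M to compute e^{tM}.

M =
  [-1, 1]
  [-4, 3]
e^{tM} =
  [-2*t*exp(t) + exp(t), t*exp(t)]
  [-4*t*exp(t), 2*t*exp(t) + exp(t)]

Strategy: write M = P · J · P⁻¹ where J is a Jordan canonical form, so e^{tM} = P · e^{tJ} · P⁻¹, and e^{tJ} can be computed block-by-block.

M has Jordan form
J =
  [1, 1]
  [0, 1]
(up to reordering of blocks).

Per-block formulas:
  For a 2×2 Jordan block J_2(1): exp(t · J_2(1)) = e^(1t)·(I + t·N), where N is the 2×2 nilpotent shift.

After assembling e^{tJ} and conjugating by P, we get:

e^{tM} =
  [-2*t*exp(t) + exp(t), t*exp(t)]
  [-4*t*exp(t), 2*t*exp(t) + exp(t)]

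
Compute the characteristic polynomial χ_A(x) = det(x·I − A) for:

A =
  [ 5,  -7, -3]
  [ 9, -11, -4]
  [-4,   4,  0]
x^3 + 6*x^2 + 12*x + 8

Expanding det(x·I − A) (e.g. by cofactor expansion or by noting that A is similar to its Jordan form J, which has the same characteristic polynomial as A) gives
  χ_A(x) = x^3 + 6*x^2 + 12*x + 8
which factors as (x + 2)^3. The eigenvalues (with algebraic multiplicities) are λ = -2 with multiplicity 3.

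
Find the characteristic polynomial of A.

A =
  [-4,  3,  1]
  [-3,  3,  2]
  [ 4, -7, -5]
x^3 + 6*x^2 + 12*x + 8

Expanding det(x·I − A) (e.g. by cofactor expansion or by noting that A is similar to its Jordan form J, which has the same characteristic polynomial as A) gives
  χ_A(x) = x^3 + 6*x^2 + 12*x + 8
which factors as (x + 2)^3. The eigenvalues (with algebraic multiplicities) are λ = -2 with multiplicity 3.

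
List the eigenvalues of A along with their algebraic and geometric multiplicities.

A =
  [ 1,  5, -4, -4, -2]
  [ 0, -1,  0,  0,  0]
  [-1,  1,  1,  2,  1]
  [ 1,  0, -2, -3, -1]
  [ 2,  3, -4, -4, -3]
λ = -1: alg = 5, geom = 3

Step 1 — factor the characteristic polynomial to read off the algebraic multiplicities:
  χ_A(x) = (x + 1)^5

Step 2 — compute geometric multiplicities via the rank-nullity identity g(λ) = n − rank(A − λI):
  rank(A − (-1)·I) = 2, so dim ker(A − (-1)·I) = n − 2 = 3

Summary:
  λ = -1: algebraic multiplicity = 5, geometric multiplicity = 3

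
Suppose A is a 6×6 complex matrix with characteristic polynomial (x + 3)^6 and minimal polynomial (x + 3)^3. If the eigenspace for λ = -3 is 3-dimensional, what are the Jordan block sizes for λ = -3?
Block sizes for λ = -3: [3, 2, 1]

Step 1 — from the characteristic polynomial, algebraic multiplicity of λ = -3 is 6. From dim ker(A − (-3)·I) = 3, there are exactly 3 Jordan blocks for λ = -3.
Step 2 — from the minimal polynomial, the factor (x + 3)^3 tells us the largest block for λ = -3 has size 3.
Step 3 — with total size 6, 3 blocks, and largest block 3, the block sizes (in nonincreasing order) are [3, 2, 1].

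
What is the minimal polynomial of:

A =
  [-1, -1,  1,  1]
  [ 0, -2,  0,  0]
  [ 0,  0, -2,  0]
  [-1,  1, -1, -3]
x^2 + 4*x + 4

The characteristic polynomial is χ_A(x) = (x + 2)^4, so the eigenvalues are known. The minimal polynomial is
  m_A(x) = Π_λ (x − λ)^{k_λ}
where k_λ is the size of the *largest* Jordan block for λ (equivalently, the smallest k with (A − λI)^k v = 0 for every generalised eigenvector v of λ).

  λ = -2: largest Jordan block has size 2, contributing (x + 2)^2

So m_A(x) = (x + 2)^2 = x^2 + 4*x + 4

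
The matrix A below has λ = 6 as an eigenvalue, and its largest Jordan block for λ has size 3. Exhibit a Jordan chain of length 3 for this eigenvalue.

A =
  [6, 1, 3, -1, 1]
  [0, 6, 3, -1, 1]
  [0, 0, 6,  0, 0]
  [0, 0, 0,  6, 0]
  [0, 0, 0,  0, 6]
A Jordan chain for λ = 6 of length 3:
v_1 = (3, 0, 0, 0, 0)ᵀ
v_2 = (3, 3, 0, 0, 0)ᵀ
v_3 = (0, 0, 1, 0, 0)ᵀ

Let N = A − (6)·I. We want v_3 with N^3 v_3 = 0 but N^2 v_3 ≠ 0; then v_{j-1} := N · v_j for j = 3, …, 2.

Pick v_3 = (0, 0, 1, 0, 0)ᵀ.
Then v_2 = N · v_3 = (3, 3, 0, 0, 0)ᵀ.
Then v_1 = N · v_2 = (3, 0, 0, 0, 0)ᵀ.

Sanity check: (A − (6)·I) v_1 = (0, 0, 0, 0, 0)ᵀ = 0. ✓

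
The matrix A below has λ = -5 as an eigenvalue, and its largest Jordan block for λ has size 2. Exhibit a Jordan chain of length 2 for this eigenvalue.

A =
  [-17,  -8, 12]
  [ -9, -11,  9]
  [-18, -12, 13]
A Jordan chain for λ = -5 of length 2:
v_1 = (-12, -9, -18)ᵀ
v_2 = (1, 0, 0)ᵀ

Let N = A − (-5)·I. We want v_2 with N^2 v_2 = 0 but N^1 v_2 ≠ 0; then v_{j-1} := N · v_j for j = 2, …, 2.

Pick v_2 = (1, 0, 0)ᵀ.
Then v_1 = N · v_2 = (-12, -9, -18)ᵀ.

Sanity check: (A − (-5)·I) v_1 = (0, 0, 0)ᵀ = 0. ✓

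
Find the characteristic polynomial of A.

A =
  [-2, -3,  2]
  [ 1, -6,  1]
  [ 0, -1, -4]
x^3 + 12*x^2 + 48*x + 64

Expanding det(x·I − A) (e.g. by cofactor expansion or by noting that A is similar to its Jordan form J, which has the same characteristic polynomial as A) gives
  χ_A(x) = x^3 + 12*x^2 + 48*x + 64
which factors as (x + 4)^3. The eigenvalues (with algebraic multiplicities) are λ = -4 with multiplicity 3.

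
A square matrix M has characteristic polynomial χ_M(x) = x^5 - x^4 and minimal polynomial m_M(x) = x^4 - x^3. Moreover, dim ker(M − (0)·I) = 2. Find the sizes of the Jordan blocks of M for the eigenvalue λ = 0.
Block sizes for λ = 0: [3, 1]

Step 1 — from the characteristic polynomial, algebraic multiplicity of λ = 0 is 4. From dim ker(M − (0)·I) = 2, there are exactly 2 Jordan blocks for λ = 0.
Step 2 — from the minimal polynomial, the factor (x − 0)^3 tells us the largest block for λ = 0 has size 3.
Step 3 — with total size 4, 2 blocks, and largest block 3, the block sizes (in nonincreasing order) are [3, 1].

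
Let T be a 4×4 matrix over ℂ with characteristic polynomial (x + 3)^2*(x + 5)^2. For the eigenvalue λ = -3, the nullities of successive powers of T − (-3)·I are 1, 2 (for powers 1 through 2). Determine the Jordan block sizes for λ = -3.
Block sizes for λ = -3: [2]

From the dimensions of kernels of powers, the number of Jordan blocks of size at least j is d_j − d_{j−1} where d_j = dim ker(N^j) (with d_0 = 0). Computing the differences gives [1, 1].
The number of blocks of size exactly k is (#blocks of size ≥ k) − (#blocks of size ≥ k + 1), so the partition is: 1 block(s) of size 2.
In nonincreasing order the block sizes are [2].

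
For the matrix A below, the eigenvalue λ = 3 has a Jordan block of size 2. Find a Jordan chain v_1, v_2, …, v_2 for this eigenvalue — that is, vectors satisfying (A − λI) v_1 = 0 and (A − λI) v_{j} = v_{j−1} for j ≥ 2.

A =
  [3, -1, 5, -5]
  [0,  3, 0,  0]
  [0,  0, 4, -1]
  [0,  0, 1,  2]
A Jordan chain for λ = 3 of length 2:
v_1 = (-1, 0, 0, 0)ᵀ
v_2 = (0, 1, 0, 0)ᵀ

Let N = A − (3)·I. We want v_2 with N^2 v_2 = 0 but N^1 v_2 ≠ 0; then v_{j-1} := N · v_j for j = 2, …, 2.

Pick v_2 = (0, 1, 0, 0)ᵀ.
Then v_1 = N · v_2 = (-1, 0, 0, 0)ᵀ.

Sanity check: (A − (3)·I) v_1 = (0, 0, 0, 0)ᵀ = 0. ✓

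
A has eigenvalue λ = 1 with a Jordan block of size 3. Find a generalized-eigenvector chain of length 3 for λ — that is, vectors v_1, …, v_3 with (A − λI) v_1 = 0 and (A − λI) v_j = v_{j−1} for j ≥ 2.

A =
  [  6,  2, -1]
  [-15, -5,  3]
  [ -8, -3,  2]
A Jordan chain for λ = 1 of length 3:
v_1 = (3, -9, -3)ᵀ
v_2 = (5, -15, -8)ᵀ
v_3 = (1, 0, 0)ᵀ

Let N = A − (1)·I. We want v_3 with N^3 v_3 = 0 but N^2 v_3 ≠ 0; then v_{j-1} := N · v_j for j = 3, …, 2.

Pick v_3 = (1, 0, 0)ᵀ.
Then v_2 = N · v_3 = (5, -15, -8)ᵀ.
Then v_1 = N · v_2 = (3, -9, -3)ᵀ.

Sanity check: (A − (1)·I) v_1 = (0, 0, 0)ᵀ = 0. ✓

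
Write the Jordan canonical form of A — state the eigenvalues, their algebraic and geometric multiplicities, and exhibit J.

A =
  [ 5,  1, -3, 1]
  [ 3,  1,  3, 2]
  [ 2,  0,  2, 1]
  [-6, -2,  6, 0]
J_2(2) ⊕ J_2(2)

The characteristic polynomial is
  det(x·I − A) = x^4 - 8*x^3 + 24*x^2 - 32*x + 16 = (x - 2)^4

Eigenvalues and multiplicities (the geometric multiplicity of λ is n − rank(A − λI), which equals the number of Jordan blocks for λ):
  λ = 2: algebraic multiplicity = 4, geometric multiplicity = 2

Determining the block sizes for each eigenvalue:
  λ = 2: with am = 4 and gm = 2, the partition is not yet determined (e.g. several partitions of 4 into 2 parts exist). Let N = A − (2)·I. Computing rank(N^1) = 2, rank(N^2) = 0; the number of blocks of size ≥ j is rank(N^{j−1}) − rank(N^j), giving [2, 2]. So we have 2 block(s) of size 2 → block sizes [2, 2]

Assembling the blocks gives a Jordan form
J =
  [2, 1, 0, 0]
  [0, 2, 0, 0]
  [0, 0, 2, 1]
  [0, 0, 0, 2]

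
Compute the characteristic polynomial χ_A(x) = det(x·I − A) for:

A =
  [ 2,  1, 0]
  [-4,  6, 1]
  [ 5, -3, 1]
x^3 - 9*x^2 + 27*x - 27

Expanding det(x·I − A) (e.g. by cofactor expansion or by noting that A is similar to its Jordan form J, which has the same characteristic polynomial as A) gives
  χ_A(x) = x^3 - 9*x^2 + 27*x - 27
which factors as (x - 3)^3. The eigenvalues (with algebraic multiplicities) are λ = 3 with multiplicity 3.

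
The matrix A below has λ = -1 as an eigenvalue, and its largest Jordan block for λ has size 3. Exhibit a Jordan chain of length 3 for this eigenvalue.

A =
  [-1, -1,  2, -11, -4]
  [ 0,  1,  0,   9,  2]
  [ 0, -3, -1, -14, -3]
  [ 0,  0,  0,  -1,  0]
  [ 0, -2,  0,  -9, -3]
A Jordan chain for λ = -1 of length 3:
v_1 = (-1, 0, 0, 0, 0)ᵀ
v_2 = (-11, 9, -14, 0, -9)ᵀ
v_3 = (0, 0, 0, 1, 0)ᵀ

Let N = A − (-1)·I. We want v_3 with N^3 v_3 = 0 but N^2 v_3 ≠ 0; then v_{j-1} := N · v_j for j = 3, …, 2.

Pick v_3 = (0, 0, 0, 1, 0)ᵀ.
Then v_2 = N · v_3 = (-11, 9, -14, 0, -9)ᵀ.
Then v_1 = N · v_2 = (-1, 0, 0, 0, 0)ᵀ.

Sanity check: (A − (-1)·I) v_1 = (0, 0, 0, 0, 0)ᵀ = 0. ✓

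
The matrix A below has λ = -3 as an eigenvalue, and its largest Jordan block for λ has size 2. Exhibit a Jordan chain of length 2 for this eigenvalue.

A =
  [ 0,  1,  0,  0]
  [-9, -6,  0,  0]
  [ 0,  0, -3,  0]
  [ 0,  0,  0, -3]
A Jordan chain for λ = -3 of length 2:
v_1 = (3, -9, 0, 0)ᵀ
v_2 = (1, 0, 0, 0)ᵀ

Let N = A − (-3)·I. We want v_2 with N^2 v_2 = 0 but N^1 v_2 ≠ 0; then v_{j-1} := N · v_j for j = 2, …, 2.

Pick v_2 = (1, 0, 0, 0)ᵀ.
Then v_1 = N · v_2 = (3, -9, 0, 0)ᵀ.

Sanity check: (A − (-3)·I) v_1 = (0, 0, 0, 0)ᵀ = 0. ✓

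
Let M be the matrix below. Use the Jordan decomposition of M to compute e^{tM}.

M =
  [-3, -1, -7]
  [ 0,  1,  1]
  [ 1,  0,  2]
e^{tM} =
  [t^2 - 3*t + 1, t^2 - t, 3*t^2 - 7*t]
  [t^2/2, t^2/2 + t + 1, 3*t^2/2 + t]
  [-t^2/2 + t, -t^2/2, -3*t^2/2 + 2*t + 1]

Strategy: write M = P · J · P⁻¹ where J is a Jordan canonical form, so e^{tM} = P · e^{tJ} · P⁻¹, and e^{tJ} can be computed block-by-block.

M has Jordan form
J =
  [0, 1, 0]
  [0, 0, 1]
  [0, 0, 0]
(up to reordering of blocks).

Per-block formulas:
  For a 3×3 Jordan block J_3(0): exp(t · J_3(0)) = e^(0t)·(I + t·N + (t^2/2)·N^2), where N is the 3×3 nilpotent shift.

After assembling e^{tJ} and conjugating by P, we get:

e^{tM} =
  [t^2 - 3*t + 1, t^2 - t, 3*t^2 - 7*t]
  [t^2/2, t^2/2 + t + 1, 3*t^2/2 + t]
  [-t^2/2 + t, -t^2/2, -3*t^2/2 + 2*t + 1]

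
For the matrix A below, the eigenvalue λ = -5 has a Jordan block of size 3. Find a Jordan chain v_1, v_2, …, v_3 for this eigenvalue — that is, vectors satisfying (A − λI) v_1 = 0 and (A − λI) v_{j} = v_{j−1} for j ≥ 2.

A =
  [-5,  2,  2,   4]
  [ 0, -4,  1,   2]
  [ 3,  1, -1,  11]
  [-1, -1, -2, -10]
A Jordan chain for λ = -5 of length 3:
v_1 = (2, 1, 1, -1)ᵀ
v_2 = (0, 0, 3, -1)ᵀ
v_3 = (1, 0, 0, 0)ᵀ

Let N = A − (-5)·I. We want v_3 with N^3 v_3 = 0 but N^2 v_3 ≠ 0; then v_{j-1} := N · v_j for j = 3, …, 2.

Pick v_3 = (1, 0, 0, 0)ᵀ.
Then v_2 = N · v_3 = (0, 0, 3, -1)ᵀ.
Then v_1 = N · v_2 = (2, 1, 1, -1)ᵀ.

Sanity check: (A − (-5)·I) v_1 = (0, 0, 0, 0)ᵀ = 0. ✓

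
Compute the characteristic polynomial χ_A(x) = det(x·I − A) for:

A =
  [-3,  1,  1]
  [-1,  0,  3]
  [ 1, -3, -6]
x^3 + 9*x^2 + 27*x + 27

Expanding det(x·I − A) (e.g. by cofactor expansion or by noting that A is similar to its Jordan form J, which has the same characteristic polynomial as A) gives
  χ_A(x) = x^3 + 9*x^2 + 27*x + 27
which factors as (x + 3)^3. The eigenvalues (with algebraic multiplicities) are λ = -3 with multiplicity 3.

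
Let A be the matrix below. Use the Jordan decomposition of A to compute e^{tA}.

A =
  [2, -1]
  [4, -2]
e^{tA} =
  [2*t + 1, -t]
  [4*t, 1 - 2*t]

Strategy: write A = P · J · P⁻¹ where J is a Jordan canonical form, so e^{tA} = P · e^{tJ} · P⁻¹, and e^{tJ} can be computed block-by-block.

A has Jordan form
J =
  [0, 1]
  [0, 0]
(up to reordering of blocks).

Per-block formulas:
  For a 2×2 Jordan block J_2(0): exp(t · J_2(0)) = e^(0t)·(I + t·N), where N is the 2×2 nilpotent shift.

After assembling e^{tJ} and conjugating by P, we get:

e^{tA} =
  [2*t + 1, -t]
  [4*t, 1 - 2*t]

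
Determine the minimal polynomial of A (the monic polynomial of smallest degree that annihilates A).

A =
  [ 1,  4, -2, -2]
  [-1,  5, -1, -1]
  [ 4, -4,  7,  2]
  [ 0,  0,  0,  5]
x^3 - 13*x^2 + 55*x - 75

The characteristic polynomial is χ_A(x) = (x - 5)^3*(x - 3), so the eigenvalues are known. The minimal polynomial is
  m_A(x) = Π_λ (x − λ)^{k_λ}
where k_λ is the size of the *largest* Jordan block for λ (equivalently, the smallest k with (A − λI)^k v = 0 for every generalised eigenvector v of λ).

  λ = 3: largest Jordan block has size 1, contributing (x − 3)
  λ = 5: largest Jordan block has size 2, contributing (x − 5)^2

So m_A(x) = (x - 5)^2*(x - 3) = x^3 - 13*x^2 + 55*x - 75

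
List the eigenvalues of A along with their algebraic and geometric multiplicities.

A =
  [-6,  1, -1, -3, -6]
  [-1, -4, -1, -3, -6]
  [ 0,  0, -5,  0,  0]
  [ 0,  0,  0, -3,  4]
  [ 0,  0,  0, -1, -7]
λ = -5: alg = 5, geom = 3

Step 1 — factor the characteristic polynomial to read off the algebraic multiplicities:
  χ_A(x) = (x + 5)^5

Step 2 — compute geometric multiplicities via the rank-nullity identity g(λ) = n − rank(A − λI):
  rank(A − (-5)·I) = 2, so dim ker(A − (-5)·I) = n − 2 = 3

Summary:
  λ = -5: algebraic multiplicity = 5, geometric multiplicity = 3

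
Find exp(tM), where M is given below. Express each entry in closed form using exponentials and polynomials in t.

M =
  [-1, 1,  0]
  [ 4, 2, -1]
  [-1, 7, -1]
e^{tM} =
  [5*t^2/2 - t + 1, t^2/2 + t, -t^2/2]
  [5*t^2/2 + 4*t, t^2/2 + 2*t + 1, -t^2/2 - t]
  [15*t^2 - t, 3*t^2 + 7*t, -3*t^2 - t + 1]

Strategy: write M = P · J · P⁻¹ where J is a Jordan canonical form, so e^{tM} = P · e^{tJ} · P⁻¹, and e^{tJ} can be computed block-by-block.

M has Jordan form
J =
  [0, 1, 0]
  [0, 0, 1]
  [0, 0, 0]
(up to reordering of blocks).

Per-block formulas:
  For a 3×3 Jordan block J_3(0): exp(t · J_3(0)) = e^(0t)·(I + t·N + (t^2/2)·N^2), where N is the 3×3 nilpotent shift.

After assembling e^{tJ} and conjugating by P, we get:

e^{tM} =
  [5*t^2/2 - t + 1, t^2/2 + t, -t^2/2]
  [5*t^2/2 + 4*t, t^2/2 + 2*t + 1, -t^2/2 - t]
  [15*t^2 - t, 3*t^2 + 7*t, -3*t^2 - t + 1]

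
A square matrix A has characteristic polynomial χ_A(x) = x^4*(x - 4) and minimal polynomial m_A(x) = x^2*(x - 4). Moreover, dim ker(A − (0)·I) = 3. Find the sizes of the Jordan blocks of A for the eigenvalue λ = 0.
Block sizes for λ = 0: [2, 1, 1]

Step 1 — from the characteristic polynomial, algebraic multiplicity of λ = 0 is 4. From dim ker(A − (0)·I) = 3, there are exactly 3 Jordan blocks for λ = 0.
Step 2 — from the minimal polynomial, the factor (x − 0)^2 tells us the largest block for λ = 0 has size 2.
Step 3 — with total size 4, 3 blocks, and largest block 2, the block sizes (in nonincreasing order) are [2, 1, 1].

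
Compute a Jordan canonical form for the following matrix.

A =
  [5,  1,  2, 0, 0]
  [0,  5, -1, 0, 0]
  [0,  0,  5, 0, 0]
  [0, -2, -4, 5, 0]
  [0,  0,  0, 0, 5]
J_3(5) ⊕ J_1(5) ⊕ J_1(5)

The characteristic polynomial is
  det(x·I − A) = x^5 - 25*x^4 + 250*x^3 - 1250*x^2 + 3125*x - 3125 = (x - 5)^5

Eigenvalues and multiplicities (the geometric multiplicity of λ is n − rank(A − λI), which equals the number of Jordan blocks for λ):
  λ = 5: algebraic multiplicity = 5, geometric multiplicity = 3

Determining the block sizes for each eigenvalue:
  λ = 5: with am = 5 and gm = 3, the partition is not yet determined (e.g. several partitions of 5 into 3 parts exist). Let N = A − (5)·I. Computing rank(N^1) = 2, rank(N^2) = 1, rank(N^3) = 0; the number of blocks of size ≥ j is rank(N^{j−1}) − rank(N^j), giving [3, 1, 1]. So we have 1 block(s) of size 3, 2 block(s) of size 1 → block sizes [3, 1, 1]

Assembling the blocks gives a Jordan form
J =
  [5, 1, 0, 0, 0]
  [0, 5, 1, 0, 0]
  [0, 0, 5, 0, 0]
  [0, 0, 0, 5, 0]
  [0, 0, 0, 0, 5]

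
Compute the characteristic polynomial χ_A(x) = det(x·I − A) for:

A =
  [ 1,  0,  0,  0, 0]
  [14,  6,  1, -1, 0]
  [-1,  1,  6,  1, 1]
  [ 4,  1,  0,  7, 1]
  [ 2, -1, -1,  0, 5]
x^5 - 25*x^4 + 240*x^3 - 1080*x^2 + 2160*x - 1296

Expanding det(x·I − A) (e.g. by cofactor expansion or by noting that A is similar to its Jordan form J, which has the same characteristic polynomial as A) gives
  χ_A(x) = x^5 - 25*x^4 + 240*x^3 - 1080*x^2 + 2160*x - 1296
which factors as (x - 6)^4*(x - 1). The eigenvalues (with algebraic multiplicities) are λ = 1 with multiplicity 1, λ = 6 with multiplicity 4.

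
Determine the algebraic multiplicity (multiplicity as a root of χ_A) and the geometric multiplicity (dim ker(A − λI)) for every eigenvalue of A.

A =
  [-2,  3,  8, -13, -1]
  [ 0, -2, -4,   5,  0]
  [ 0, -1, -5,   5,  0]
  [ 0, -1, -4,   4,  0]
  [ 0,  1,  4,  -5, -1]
λ = -2: alg = 1, geom = 1; λ = -1: alg = 4, geom = 3

Step 1 — factor the characteristic polynomial to read off the algebraic multiplicities:
  χ_A(x) = (x + 1)^4*(x + 2)

Step 2 — compute geometric multiplicities via the rank-nullity identity g(λ) = n − rank(A − λI):
  rank(A − (-2)·I) = 4, so dim ker(A − (-2)·I) = n − 4 = 1
  rank(A − (-1)·I) = 2, so dim ker(A − (-1)·I) = n − 2 = 3

Summary:
  λ = -2: algebraic multiplicity = 1, geometric multiplicity = 1
  λ = -1: algebraic multiplicity = 4, geometric multiplicity = 3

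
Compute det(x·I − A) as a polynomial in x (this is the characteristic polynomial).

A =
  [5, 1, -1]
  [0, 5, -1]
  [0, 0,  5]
x^3 - 15*x^2 + 75*x - 125

Expanding det(x·I − A) (e.g. by cofactor expansion or by noting that A is similar to its Jordan form J, which has the same characteristic polynomial as A) gives
  χ_A(x) = x^3 - 15*x^2 + 75*x - 125
which factors as (x - 5)^3. The eigenvalues (with algebraic multiplicities) are λ = 5 with multiplicity 3.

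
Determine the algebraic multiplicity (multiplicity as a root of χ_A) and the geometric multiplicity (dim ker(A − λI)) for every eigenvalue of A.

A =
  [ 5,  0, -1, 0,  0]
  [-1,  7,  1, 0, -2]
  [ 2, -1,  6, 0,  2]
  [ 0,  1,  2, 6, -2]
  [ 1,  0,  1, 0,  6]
λ = 6: alg = 5, geom = 3

Step 1 — factor the characteristic polynomial to read off the algebraic multiplicities:
  χ_A(x) = (x - 6)^5

Step 2 — compute geometric multiplicities via the rank-nullity identity g(λ) = n − rank(A − λI):
  rank(A − (6)·I) = 2, so dim ker(A − (6)·I) = n − 2 = 3

Summary:
  λ = 6: algebraic multiplicity = 5, geometric multiplicity = 3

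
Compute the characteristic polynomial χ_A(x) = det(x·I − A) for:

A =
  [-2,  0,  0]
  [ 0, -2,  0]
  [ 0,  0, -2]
x^3 + 6*x^2 + 12*x + 8

Expanding det(x·I − A) (e.g. by cofactor expansion or by noting that A is similar to its Jordan form J, which has the same characteristic polynomial as A) gives
  χ_A(x) = x^3 + 6*x^2 + 12*x + 8
which factors as (x + 2)^3. The eigenvalues (with algebraic multiplicities) are λ = -2 with multiplicity 3.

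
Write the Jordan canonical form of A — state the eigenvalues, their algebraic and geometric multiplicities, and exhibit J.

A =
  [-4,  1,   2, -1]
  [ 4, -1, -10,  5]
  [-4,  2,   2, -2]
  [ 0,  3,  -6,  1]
J_2(-2) ⊕ J_1(-2) ⊕ J_1(4)

The characteristic polynomial is
  det(x·I − A) = x^4 + 2*x^3 - 12*x^2 - 40*x - 32 = (x - 4)*(x + 2)^3

Eigenvalues and multiplicities (the geometric multiplicity of λ is n − rank(A − λI), which equals the number of Jordan blocks for λ):
  λ = -2: algebraic multiplicity = 3, geometric multiplicity = 2
  λ = 4: algebraic multiplicity = 1, geometric multiplicity = 1

Determining the block sizes for each eigenvalue:
  λ = -2: 2 blocks summing to 3 forces exactly one block of size 2 and the rest size 1 → block sizes [2, 1]
  λ = 4: one block (gm = 1), so the single block has size am = 1 → block sizes [1]

Assembling the blocks gives a Jordan form
J =
  [-2,  1,  0, 0]
  [ 0, -2,  0, 0]
  [ 0,  0, -2, 0]
  [ 0,  0,  0, 4]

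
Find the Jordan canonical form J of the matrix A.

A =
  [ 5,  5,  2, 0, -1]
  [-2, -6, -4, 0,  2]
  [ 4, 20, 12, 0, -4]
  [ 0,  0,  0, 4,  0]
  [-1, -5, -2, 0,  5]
J_2(4) ⊕ J_1(4) ⊕ J_1(4) ⊕ J_1(4)

The characteristic polynomial is
  det(x·I − A) = x^5 - 20*x^4 + 160*x^3 - 640*x^2 + 1280*x - 1024 = (x - 4)^5

Eigenvalues and multiplicities (the geometric multiplicity of λ is n − rank(A − λI), which equals the number of Jordan blocks for λ):
  λ = 4: algebraic multiplicity = 5, geometric multiplicity = 4

Determining the block sizes for each eigenvalue:
  λ = 4: 4 blocks summing to 5 forces exactly one block of size 2 and the rest size 1 → block sizes [2, 1, 1, 1]

Assembling the blocks gives a Jordan form
J =
  [4, 1, 0, 0, 0]
  [0, 4, 0, 0, 0]
  [0, 0, 4, 0, 0]
  [0, 0, 0, 4, 0]
  [0, 0, 0, 0, 4]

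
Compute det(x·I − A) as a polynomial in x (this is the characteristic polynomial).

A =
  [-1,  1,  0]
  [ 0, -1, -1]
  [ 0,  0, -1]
x^3 + 3*x^2 + 3*x + 1

Expanding det(x·I − A) (e.g. by cofactor expansion or by noting that A is similar to its Jordan form J, which has the same characteristic polynomial as A) gives
  χ_A(x) = x^3 + 3*x^2 + 3*x + 1
which factors as (x + 1)^3. The eigenvalues (with algebraic multiplicities) are λ = -1 with multiplicity 3.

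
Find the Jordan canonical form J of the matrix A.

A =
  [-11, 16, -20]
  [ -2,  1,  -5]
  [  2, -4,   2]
J_1(-3) ⊕ J_1(-3) ⊕ J_1(-2)

The characteristic polynomial is
  det(x·I − A) = x^3 + 8*x^2 + 21*x + 18 = (x + 2)*(x + 3)^2

Eigenvalues and multiplicities (the geometric multiplicity of λ is n − rank(A − λI), which equals the number of Jordan blocks for λ):
  λ = -3: algebraic multiplicity = 2, geometric multiplicity = 2
  λ = -2: algebraic multiplicity = 1, geometric multiplicity = 1

Determining the block sizes for each eigenvalue:
  λ = -3: gm = am = 2, so every block has size 1 → block sizes [1, 1]
  λ = -2: one block (gm = 1), so the single block has size am = 1 → block sizes [1]

Assembling the blocks gives a Jordan form
J =
  [-3,  0,  0]
  [ 0, -3,  0]
  [ 0,  0, -2]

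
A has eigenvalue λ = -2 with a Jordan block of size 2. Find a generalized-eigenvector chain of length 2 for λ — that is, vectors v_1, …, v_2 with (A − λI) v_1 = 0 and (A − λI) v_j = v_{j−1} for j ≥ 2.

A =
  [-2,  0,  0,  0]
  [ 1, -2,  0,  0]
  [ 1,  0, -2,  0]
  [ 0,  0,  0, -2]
A Jordan chain for λ = -2 of length 2:
v_1 = (0, 1, 1, 0)ᵀ
v_2 = (1, 0, 0, 0)ᵀ

Let N = A − (-2)·I. We want v_2 with N^2 v_2 = 0 but N^1 v_2 ≠ 0; then v_{j-1} := N · v_j for j = 2, …, 2.

Pick v_2 = (1, 0, 0, 0)ᵀ.
Then v_1 = N · v_2 = (0, 1, 1, 0)ᵀ.

Sanity check: (A − (-2)·I) v_1 = (0, 0, 0, 0)ᵀ = 0. ✓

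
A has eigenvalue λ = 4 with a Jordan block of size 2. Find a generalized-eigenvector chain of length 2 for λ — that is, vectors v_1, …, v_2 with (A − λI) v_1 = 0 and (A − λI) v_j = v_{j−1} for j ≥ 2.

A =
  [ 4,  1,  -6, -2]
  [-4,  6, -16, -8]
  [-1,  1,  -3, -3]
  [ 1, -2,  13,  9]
A Jordan chain for λ = 4 of length 2:
v_1 = (0, -4, -1, 1)ᵀ
v_2 = (1, 0, 0, 0)ᵀ

Let N = A − (4)·I. We want v_2 with N^2 v_2 = 0 but N^1 v_2 ≠ 0; then v_{j-1} := N · v_j for j = 2, …, 2.

Pick v_2 = (1, 0, 0, 0)ᵀ.
Then v_1 = N · v_2 = (0, -4, -1, 1)ᵀ.

Sanity check: (A − (4)·I) v_1 = (0, 0, 0, 0)ᵀ = 0. ✓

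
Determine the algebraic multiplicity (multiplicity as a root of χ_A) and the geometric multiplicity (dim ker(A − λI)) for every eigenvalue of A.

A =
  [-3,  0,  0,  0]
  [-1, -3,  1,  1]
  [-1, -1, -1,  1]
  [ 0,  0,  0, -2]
λ = -3: alg = 1, geom = 1; λ = -2: alg = 3, geom = 2

Step 1 — factor the characteristic polynomial to read off the algebraic multiplicities:
  χ_A(x) = (x + 2)^3*(x + 3)

Step 2 — compute geometric multiplicities via the rank-nullity identity g(λ) = n − rank(A − λI):
  rank(A − (-3)·I) = 3, so dim ker(A − (-3)·I) = n − 3 = 1
  rank(A − (-2)·I) = 2, so dim ker(A − (-2)·I) = n − 2 = 2

Summary:
  λ = -3: algebraic multiplicity = 1, geometric multiplicity = 1
  λ = -2: algebraic multiplicity = 3, geometric multiplicity = 2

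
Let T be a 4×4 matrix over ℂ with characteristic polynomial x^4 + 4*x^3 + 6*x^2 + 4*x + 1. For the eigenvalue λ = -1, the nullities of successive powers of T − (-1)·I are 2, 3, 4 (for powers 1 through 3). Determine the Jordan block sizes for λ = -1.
Block sizes for λ = -1: [3, 1]

From the dimensions of kernels of powers, the number of Jordan blocks of size at least j is d_j − d_{j−1} where d_j = dim ker(N^j) (with d_0 = 0). Computing the differences gives [2, 1, 1].
The number of blocks of size exactly k is (#blocks of size ≥ k) − (#blocks of size ≥ k + 1), so the partition is: 1 block(s) of size 1, 1 block(s) of size 3.
In nonincreasing order the block sizes are [3, 1].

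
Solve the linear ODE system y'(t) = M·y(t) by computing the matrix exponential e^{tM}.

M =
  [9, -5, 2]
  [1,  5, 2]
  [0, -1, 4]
e^{tM} =
  [2*t^2*exp(6*t) + 3*t*exp(6*t) + exp(6*t), -6*t^2*exp(6*t) - 5*t*exp(6*t), -4*t^2*exp(6*t) + 2*t*exp(6*t)]
  [t^2*exp(6*t) + t*exp(6*t), -3*t^2*exp(6*t) - t*exp(6*t) + exp(6*t), -2*t^2*exp(6*t) + 2*t*exp(6*t)]
  [-t^2*exp(6*t)/2, 3*t^2*exp(6*t)/2 - t*exp(6*t), t^2*exp(6*t) - 2*t*exp(6*t) + exp(6*t)]

Strategy: write M = P · J · P⁻¹ where J is a Jordan canonical form, so e^{tM} = P · e^{tJ} · P⁻¹, and e^{tJ} can be computed block-by-block.

M has Jordan form
J =
  [6, 1, 0]
  [0, 6, 1]
  [0, 0, 6]
(up to reordering of blocks).

Per-block formulas:
  For a 3×3 Jordan block J_3(6): exp(t · J_3(6)) = e^(6t)·(I + t·N + (t^2/2)·N^2), where N is the 3×3 nilpotent shift.

After assembling e^{tJ} and conjugating by P, we get:

e^{tM} =
  [2*t^2*exp(6*t) + 3*t*exp(6*t) + exp(6*t), -6*t^2*exp(6*t) - 5*t*exp(6*t), -4*t^2*exp(6*t) + 2*t*exp(6*t)]
  [t^2*exp(6*t) + t*exp(6*t), -3*t^2*exp(6*t) - t*exp(6*t) + exp(6*t), -2*t^2*exp(6*t) + 2*t*exp(6*t)]
  [-t^2*exp(6*t)/2, 3*t^2*exp(6*t)/2 - t*exp(6*t), t^2*exp(6*t) - 2*t*exp(6*t) + exp(6*t)]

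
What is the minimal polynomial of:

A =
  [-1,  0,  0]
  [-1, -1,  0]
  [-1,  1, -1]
x^3 + 3*x^2 + 3*x + 1

The characteristic polynomial is χ_A(x) = (x + 1)^3, so the eigenvalues are known. The minimal polynomial is
  m_A(x) = Π_λ (x − λ)^{k_λ}
where k_λ is the size of the *largest* Jordan block for λ (equivalently, the smallest k with (A − λI)^k v = 0 for every generalised eigenvector v of λ).

  λ = -1: largest Jordan block has size 3, contributing (x + 1)^3

So m_A(x) = (x + 1)^3 = x^3 + 3*x^2 + 3*x + 1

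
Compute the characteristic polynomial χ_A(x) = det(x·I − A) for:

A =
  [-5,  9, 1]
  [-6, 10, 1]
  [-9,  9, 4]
x^3 - 9*x^2 + 24*x - 16

Expanding det(x·I − A) (e.g. by cofactor expansion or by noting that A is similar to its Jordan form J, which has the same characteristic polynomial as A) gives
  χ_A(x) = x^3 - 9*x^2 + 24*x - 16
which factors as (x - 4)^2*(x - 1). The eigenvalues (with algebraic multiplicities) are λ = 1 with multiplicity 1, λ = 4 with multiplicity 2.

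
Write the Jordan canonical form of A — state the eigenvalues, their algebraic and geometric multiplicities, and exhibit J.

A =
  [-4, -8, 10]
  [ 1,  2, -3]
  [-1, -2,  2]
J_3(0)

The characteristic polynomial is
  det(x·I − A) = x^3

Eigenvalues and multiplicities (the geometric multiplicity of λ is n − rank(A − λI), which equals the number of Jordan blocks for λ):
  λ = 0: algebraic multiplicity = 3, geometric multiplicity = 1

Determining the block sizes for each eigenvalue:
  λ = 0: one block (gm = 1), so the single block has size am = 3 → block sizes [3]

Assembling the blocks gives a Jordan form
J =
  [0, 1, 0]
  [0, 0, 1]
  [0, 0, 0]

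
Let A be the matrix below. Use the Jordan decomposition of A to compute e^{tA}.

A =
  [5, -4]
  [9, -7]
e^{tA} =
  [6*t*exp(-t) + exp(-t), -4*t*exp(-t)]
  [9*t*exp(-t), -6*t*exp(-t) + exp(-t)]

Strategy: write A = P · J · P⁻¹ where J is a Jordan canonical form, so e^{tA} = P · e^{tJ} · P⁻¹, and e^{tJ} can be computed block-by-block.

A has Jordan form
J =
  [-1,  1]
  [ 0, -1]
(up to reordering of blocks).

Per-block formulas:
  For a 2×2 Jordan block J_2(-1): exp(t · J_2(-1)) = e^(-1t)·(I + t·N), where N is the 2×2 nilpotent shift.

After assembling e^{tJ} and conjugating by P, we get:

e^{tA} =
  [6*t*exp(-t) + exp(-t), -4*t*exp(-t)]
  [9*t*exp(-t), -6*t*exp(-t) + exp(-t)]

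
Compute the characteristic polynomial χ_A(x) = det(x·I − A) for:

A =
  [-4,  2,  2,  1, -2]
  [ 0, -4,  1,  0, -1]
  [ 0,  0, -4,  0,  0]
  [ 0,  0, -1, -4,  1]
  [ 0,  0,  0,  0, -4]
x^5 + 20*x^4 + 160*x^3 + 640*x^2 + 1280*x + 1024

Expanding det(x·I − A) (e.g. by cofactor expansion or by noting that A is similar to its Jordan form J, which has the same characteristic polynomial as A) gives
  χ_A(x) = x^5 + 20*x^4 + 160*x^3 + 640*x^2 + 1280*x + 1024
which factors as (x + 4)^5. The eigenvalues (with algebraic multiplicities) are λ = -4 with multiplicity 5.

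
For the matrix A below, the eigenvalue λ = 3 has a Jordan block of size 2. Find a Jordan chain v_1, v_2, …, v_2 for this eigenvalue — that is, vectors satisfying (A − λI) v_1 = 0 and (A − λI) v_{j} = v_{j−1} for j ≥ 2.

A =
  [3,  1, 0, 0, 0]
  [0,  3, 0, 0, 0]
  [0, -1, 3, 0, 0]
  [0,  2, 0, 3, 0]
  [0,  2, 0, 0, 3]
A Jordan chain for λ = 3 of length 2:
v_1 = (1, 0, -1, 2, 2)ᵀ
v_2 = (0, 1, 0, 0, 0)ᵀ

Let N = A − (3)·I. We want v_2 with N^2 v_2 = 0 but N^1 v_2 ≠ 0; then v_{j-1} := N · v_j for j = 2, …, 2.

Pick v_2 = (0, 1, 0, 0, 0)ᵀ.
Then v_1 = N · v_2 = (1, 0, -1, 2, 2)ᵀ.

Sanity check: (A − (3)·I) v_1 = (0, 0, 0, 0, 0)ᵀ = 0. ✓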